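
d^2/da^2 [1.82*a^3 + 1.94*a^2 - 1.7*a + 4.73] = 10.92*a + 3.88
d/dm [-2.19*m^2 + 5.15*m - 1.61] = 5.15 - 4.38*m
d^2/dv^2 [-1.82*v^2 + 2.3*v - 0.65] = -3.64000000000000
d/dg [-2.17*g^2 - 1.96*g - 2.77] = -4.34*g - 1.96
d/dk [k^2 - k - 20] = 2*k - 1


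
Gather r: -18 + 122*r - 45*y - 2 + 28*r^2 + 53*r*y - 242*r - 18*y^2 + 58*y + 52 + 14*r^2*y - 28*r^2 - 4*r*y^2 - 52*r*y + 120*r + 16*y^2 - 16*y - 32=14*r^2*y + r*(-4*y^2 + y) - 2*y^2 - 3*y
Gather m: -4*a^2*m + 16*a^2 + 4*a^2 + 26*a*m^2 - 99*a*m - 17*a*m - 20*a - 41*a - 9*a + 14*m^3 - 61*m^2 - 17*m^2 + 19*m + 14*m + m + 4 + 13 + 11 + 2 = 20*a^2 - 70*a + 14*m^3 + m^2*(26*a - 78) + m*(-4*a^2 - 116*a + 34) + 30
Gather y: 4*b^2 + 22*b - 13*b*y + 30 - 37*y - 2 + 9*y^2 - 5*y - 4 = 4*b^2 + 22*b + 9*y^2 + y*(-13*b - 42) + 24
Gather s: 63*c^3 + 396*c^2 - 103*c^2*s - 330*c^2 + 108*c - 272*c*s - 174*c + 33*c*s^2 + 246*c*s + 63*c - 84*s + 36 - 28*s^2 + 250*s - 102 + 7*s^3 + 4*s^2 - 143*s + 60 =63*c^3 + 66*c^2 - 3*c + 7*s^3 + s^2*(33*c - 24) + s*(-103*c^2 - 26*c + 23) - 6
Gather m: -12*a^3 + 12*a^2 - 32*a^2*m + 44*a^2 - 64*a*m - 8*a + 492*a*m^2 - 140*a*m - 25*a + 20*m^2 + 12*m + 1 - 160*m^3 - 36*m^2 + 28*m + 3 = -12*a^3 + 56*a^2 - 33*a - 160*m^3 + m^2*(492*a - 16) + m*(-32*a^2 - 204*a + 40) + 4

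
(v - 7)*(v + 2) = v^2 - 5*v - 14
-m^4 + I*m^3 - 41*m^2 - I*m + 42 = (m - 7*I)*(m + 6*I)*(I*m - I)*(I*m + I)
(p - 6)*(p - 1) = p^2 - 7*p + 6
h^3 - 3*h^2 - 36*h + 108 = (h - 6)*(h - 3)*(h + 6)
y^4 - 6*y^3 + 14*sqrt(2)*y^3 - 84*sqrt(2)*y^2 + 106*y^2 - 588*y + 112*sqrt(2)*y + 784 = (y - 4)*(y - 2)*(y + 7*sqrt(2))^2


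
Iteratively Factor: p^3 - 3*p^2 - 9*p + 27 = (p - 3)*(p^2 - 9) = (p - 3)^2*(p + 3)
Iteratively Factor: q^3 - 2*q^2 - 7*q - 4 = (q + 1)*(q^2 - 3*q - 4) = (q + 1)^2*(q - 4)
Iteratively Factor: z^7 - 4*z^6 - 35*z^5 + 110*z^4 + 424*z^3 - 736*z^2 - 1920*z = (z - 5)*(z^6 + z^5 - 30*z^4 - 40*z^3 + 224*z^2 + 384*z) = (z - 5)*(z - 4)*(z^5 + 5*z^4 - 10*z^3 - 80*z^2 - 96*z) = (z - 5)*(z - 4)*(z + 3)*(z^4 + 2*z^3 - 16*z^2 - 32*z) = (z - 5)*(z - 4)*(z + 2)*(z + 3)*(z^3 - 16*z) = (z - 5)*(z - 4)*(z + 2)*(z + 3)*(z + 4)*(z^2 - 4*z) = (z - 5)*(z - 4)^2*(z + 2)*(z + 3)*(z + 4)*(z)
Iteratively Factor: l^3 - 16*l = (l + 4)*(l^2 - 4*l) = (l - 4)*(l + 4)*(l)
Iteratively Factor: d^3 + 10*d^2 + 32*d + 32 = (d + 4)*(d^2 + 6*d + 8) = (d + 4)^2*(d + 2)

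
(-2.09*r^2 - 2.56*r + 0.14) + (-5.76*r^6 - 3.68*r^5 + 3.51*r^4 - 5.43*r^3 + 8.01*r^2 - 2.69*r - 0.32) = -5.76*r^6 - 3.68*r^5 + 3.51*r^4 - 5.43*r^3 + 5.92*r^2 - 5.25*r - 0.18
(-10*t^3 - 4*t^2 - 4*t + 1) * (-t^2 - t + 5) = 10*t^5 + 14*t^4 - 42*t^3 - 17*t^2 - 21*t + 5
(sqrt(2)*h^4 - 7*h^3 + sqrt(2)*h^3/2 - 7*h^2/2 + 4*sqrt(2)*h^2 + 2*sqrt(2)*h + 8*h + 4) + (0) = sqrt(2)*h^4 - 7*h^3 + sqrt(2)*h^3/2 - 7*h^2/2 + 4*sqrt(2)*h^2 + 2*sqrt(2)*h + 8*h + 4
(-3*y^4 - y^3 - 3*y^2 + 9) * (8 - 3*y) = 9*y^5 - 21*y^4 + y^3 - 24*y^2 - 27*y + 72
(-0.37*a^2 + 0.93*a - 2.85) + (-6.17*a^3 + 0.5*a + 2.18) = -6.17*a^3 - 0.37*a^2 + 1.43*a - 0.67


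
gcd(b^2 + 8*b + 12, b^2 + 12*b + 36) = b + 6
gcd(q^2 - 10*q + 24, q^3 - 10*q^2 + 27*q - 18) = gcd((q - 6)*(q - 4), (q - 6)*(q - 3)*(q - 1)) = q - 6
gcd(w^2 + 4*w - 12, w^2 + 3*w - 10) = w - 2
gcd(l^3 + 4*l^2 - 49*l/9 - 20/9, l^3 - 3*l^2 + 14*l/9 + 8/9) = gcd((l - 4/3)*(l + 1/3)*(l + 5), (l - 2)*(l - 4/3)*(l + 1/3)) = l^2 - l - 4/9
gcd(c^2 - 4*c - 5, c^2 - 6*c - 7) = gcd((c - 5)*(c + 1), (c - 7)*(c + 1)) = c + 1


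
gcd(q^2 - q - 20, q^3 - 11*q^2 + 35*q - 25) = q - 5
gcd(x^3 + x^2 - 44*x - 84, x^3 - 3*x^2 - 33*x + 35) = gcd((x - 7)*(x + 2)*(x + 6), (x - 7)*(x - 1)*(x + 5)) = x - 7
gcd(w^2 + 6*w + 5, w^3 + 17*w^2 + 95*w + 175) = w + 5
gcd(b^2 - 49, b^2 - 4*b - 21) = b - 7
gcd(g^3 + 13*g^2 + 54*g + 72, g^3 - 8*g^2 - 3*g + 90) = g + 3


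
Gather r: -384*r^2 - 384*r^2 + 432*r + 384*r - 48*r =-768*r^2 + 768*r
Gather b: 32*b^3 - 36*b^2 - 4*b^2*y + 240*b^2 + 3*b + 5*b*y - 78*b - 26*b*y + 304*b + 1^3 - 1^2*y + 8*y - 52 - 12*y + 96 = 32*b^3 + b^2*(204 - 4*y) + b*(229 - 21*y) - 5*y + 45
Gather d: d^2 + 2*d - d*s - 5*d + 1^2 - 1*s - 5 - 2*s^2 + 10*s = d^2 + d*(-s - 3) - 2*s^2 + 9*s - 4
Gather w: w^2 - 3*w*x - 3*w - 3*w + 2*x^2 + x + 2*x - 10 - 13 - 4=w^2 + w*(-3*x - 6) + 2*x^2 + 3*x - 27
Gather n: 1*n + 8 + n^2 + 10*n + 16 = n^2 + 11*n + 24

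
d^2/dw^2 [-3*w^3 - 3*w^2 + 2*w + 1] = -18*w - 6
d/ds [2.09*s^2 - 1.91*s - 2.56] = 4.18*s - 1.91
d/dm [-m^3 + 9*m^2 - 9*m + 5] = -3*m^2 + 18*m - 9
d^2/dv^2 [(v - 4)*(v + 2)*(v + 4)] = 6*v + 4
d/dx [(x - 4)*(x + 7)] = 2*x + 3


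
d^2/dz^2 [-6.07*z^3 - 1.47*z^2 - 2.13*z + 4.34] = -36.42*z - 2.94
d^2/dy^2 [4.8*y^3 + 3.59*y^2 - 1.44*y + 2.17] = 28.8*y + 7.18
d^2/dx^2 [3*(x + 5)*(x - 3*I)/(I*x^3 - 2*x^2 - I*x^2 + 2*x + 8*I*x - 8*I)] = (-6*I*x^6 + x^5*(-54 - 90*I) + x^4*(-270 + 126*I) + x^3*(750 - 1434*I) + x^2*(-1926 + 324*I) + x*(792 - 5004*I) - 6312 - 576*I)/(x^9 + x^8*(-3 + 6*I) + x^7*(15 - 18*I) + x^6*(-37 + 106*I) + x^5*(132 - 270*I) + x^4*(-300 + 648*I) + x^3*(800 - 1240*I) + x^2*(-1632 + 1152*I) + x*(1536 - 384*I) - 512)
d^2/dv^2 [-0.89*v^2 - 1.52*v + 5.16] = -1.78000000000000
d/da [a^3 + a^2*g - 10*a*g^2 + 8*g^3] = 3*a^2 + 2*a*g - 10*g^2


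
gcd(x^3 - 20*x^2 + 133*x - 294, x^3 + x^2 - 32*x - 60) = x - 6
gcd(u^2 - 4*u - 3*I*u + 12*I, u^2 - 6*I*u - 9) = u - 3*I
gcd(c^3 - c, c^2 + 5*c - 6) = c - 1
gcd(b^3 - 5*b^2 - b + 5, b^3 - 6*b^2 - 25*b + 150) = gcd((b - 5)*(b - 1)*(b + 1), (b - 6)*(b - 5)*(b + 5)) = b - 5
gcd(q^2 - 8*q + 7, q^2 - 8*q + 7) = q^2 - 8*q + 7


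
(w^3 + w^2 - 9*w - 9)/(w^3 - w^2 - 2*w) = (w^2 - 9)/(w*(w - 2))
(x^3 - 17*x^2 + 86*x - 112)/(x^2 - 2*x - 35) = (x^2 - 10*x + 16)/(x + 5)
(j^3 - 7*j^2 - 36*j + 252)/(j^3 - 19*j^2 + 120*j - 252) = (j + 6)/(j - 6)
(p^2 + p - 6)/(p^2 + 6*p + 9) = (p - 2)/(p + 3)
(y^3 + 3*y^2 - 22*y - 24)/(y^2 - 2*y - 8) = (y^2 + 7*y + 6)/(y + 2)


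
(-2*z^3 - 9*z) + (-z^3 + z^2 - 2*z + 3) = -3*z^3 + z^2 - 11*z + 3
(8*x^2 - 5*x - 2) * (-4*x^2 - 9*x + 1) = -32*x^4 - 52*x^3 + 61*x^2 + 13*x - 2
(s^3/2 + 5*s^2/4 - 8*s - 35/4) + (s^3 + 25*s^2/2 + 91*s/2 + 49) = 3*s^3/2 + 55*s^2/4 + 75*s/2 + 161/4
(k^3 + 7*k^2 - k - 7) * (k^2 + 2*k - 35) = k^5 + 9*k^4 - 22*k^3 - 254*k^2 + 21*k + 245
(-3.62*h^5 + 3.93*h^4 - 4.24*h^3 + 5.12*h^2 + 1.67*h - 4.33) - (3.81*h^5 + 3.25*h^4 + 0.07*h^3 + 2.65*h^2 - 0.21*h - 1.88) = -7.43*h^5 + 0.68*h^4 - 4.31*h^3 + 2.47*h^2 + 1.88*h - 2.45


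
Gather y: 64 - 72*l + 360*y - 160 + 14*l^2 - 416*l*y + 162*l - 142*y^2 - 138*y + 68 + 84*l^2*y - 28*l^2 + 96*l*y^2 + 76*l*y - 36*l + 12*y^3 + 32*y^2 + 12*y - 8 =-14*l^2 + 54*l + 12*y^3 + y^2*(96*l - 110) + y*(84*l^2 - 340*l + 234) - 36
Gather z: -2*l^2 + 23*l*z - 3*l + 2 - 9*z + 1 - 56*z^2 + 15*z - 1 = -2*l^2 - 3*l - 56*z^2 + z*(23*l + 6) + 2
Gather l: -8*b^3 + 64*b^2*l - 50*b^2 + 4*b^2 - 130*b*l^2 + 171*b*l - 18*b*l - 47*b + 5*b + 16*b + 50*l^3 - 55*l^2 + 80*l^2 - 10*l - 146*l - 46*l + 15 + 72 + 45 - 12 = -8*b^3 - 46*b^2 - 26*b + 50*l^3 + l^2*(25 - 130*b) + l*(64*b^2 + 153*b - 202) + 120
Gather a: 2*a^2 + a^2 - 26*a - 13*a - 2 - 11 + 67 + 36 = 3*a^2 - 39*a + 90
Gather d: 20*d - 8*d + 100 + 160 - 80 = 12*d + 180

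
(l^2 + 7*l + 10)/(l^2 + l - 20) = (l + 2)/(l - 4)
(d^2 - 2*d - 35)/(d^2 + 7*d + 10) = (d - 7)/(d + 2)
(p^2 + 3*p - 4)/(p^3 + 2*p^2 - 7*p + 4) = 1/(p - 1)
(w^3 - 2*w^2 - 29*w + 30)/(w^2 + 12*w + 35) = (w^2 - 7*w + 6)/(w + 7)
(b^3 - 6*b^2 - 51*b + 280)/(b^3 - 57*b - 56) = (b - 5)/(b + 1)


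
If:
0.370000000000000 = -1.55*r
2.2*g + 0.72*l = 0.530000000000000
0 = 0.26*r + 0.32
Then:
No Solution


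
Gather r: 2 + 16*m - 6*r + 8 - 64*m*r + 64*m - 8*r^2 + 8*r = 80*m - 8*r^2 + r*(2 - 64*m) + 10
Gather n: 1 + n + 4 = n + 5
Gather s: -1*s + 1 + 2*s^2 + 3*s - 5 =2*s^2 + 2*s - 4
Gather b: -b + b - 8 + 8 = 0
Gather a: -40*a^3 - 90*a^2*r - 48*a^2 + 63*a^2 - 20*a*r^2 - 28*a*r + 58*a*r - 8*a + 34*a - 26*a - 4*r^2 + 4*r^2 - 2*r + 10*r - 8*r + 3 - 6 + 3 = -40*a^3 + a^2*(15 - 90*r) + a*(-20*r^2 + 30*r)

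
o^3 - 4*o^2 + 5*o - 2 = (o - 2)*(o - 1)^2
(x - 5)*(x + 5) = x^2 - 25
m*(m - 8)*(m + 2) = m^3 - 6*m^2 - 16*m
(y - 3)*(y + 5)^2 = y^3 + 7*y^2 - 5*y - 75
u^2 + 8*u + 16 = (u + 4)^2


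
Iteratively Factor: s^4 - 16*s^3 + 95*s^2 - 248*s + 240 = (s - 5)*(s^3 - 11*s^2 + 40*s - 48) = (s - 5)*(s - 3)*(s^2 - 8*s + 16) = (s - 5)*(s - 4)*(s - 3)*(s - 4)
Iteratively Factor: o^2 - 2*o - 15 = (o + 3)*(o - 5)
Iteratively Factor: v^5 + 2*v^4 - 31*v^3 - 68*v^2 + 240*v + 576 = (v + 3)*(v^4 - v^3 - 28*v^2 + 16*v + 192) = (v + 3)^2*(v^3 - 4*v^2 - 16*v + 64) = (v - 4)*(v + 3)^2*(v^2 - 16) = (v - 4)^2*(v + 3)^2*(v + 4)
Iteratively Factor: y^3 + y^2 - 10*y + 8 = (y - 2)*(y^2 + 3*y - 4) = (y - 2)*(y - 1)*(y + 4)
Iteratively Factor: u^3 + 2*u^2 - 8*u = (u)*(u^2 + 2*u - 8) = u*(u - 2)*(u + 4)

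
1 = 1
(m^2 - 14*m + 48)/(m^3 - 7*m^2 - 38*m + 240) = (m - 6)/(m^2 + m - 30)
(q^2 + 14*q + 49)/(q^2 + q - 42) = (q + 7)/(q - 6)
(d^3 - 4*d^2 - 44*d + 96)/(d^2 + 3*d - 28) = (d^3 - 4*d^2 - 44*d + 96)/(d^2 + 3*d - 28)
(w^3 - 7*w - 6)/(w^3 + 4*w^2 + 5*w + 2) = (w - 3)/(w + 1)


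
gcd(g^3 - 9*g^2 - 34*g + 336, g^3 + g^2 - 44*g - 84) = g^2 - g - 42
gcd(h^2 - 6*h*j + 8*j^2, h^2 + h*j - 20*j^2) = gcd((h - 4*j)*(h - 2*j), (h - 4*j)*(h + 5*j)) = h - 4*j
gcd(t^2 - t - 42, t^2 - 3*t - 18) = 1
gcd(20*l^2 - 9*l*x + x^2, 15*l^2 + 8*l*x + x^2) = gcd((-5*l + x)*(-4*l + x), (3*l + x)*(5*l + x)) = 1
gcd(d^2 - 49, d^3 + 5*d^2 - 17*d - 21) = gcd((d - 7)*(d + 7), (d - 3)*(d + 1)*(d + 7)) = d + 7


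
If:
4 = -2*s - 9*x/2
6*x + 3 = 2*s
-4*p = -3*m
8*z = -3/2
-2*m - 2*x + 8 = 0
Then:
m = 14/3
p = 7/2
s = -1/2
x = -2/3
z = -3/16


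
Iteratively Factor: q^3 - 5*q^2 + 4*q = (q - 4)*(q^2 - q) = (q - 4)*(q - 1)*(q)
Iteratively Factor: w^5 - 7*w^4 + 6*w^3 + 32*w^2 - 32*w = (w)*(w^4 - 7*w^3 + 6*w^2 + 32*w - 32) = w*(w + 2)*(w^3 - 9*w^2 + 24*w - 16) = w*(w - 1)*(w + 2)*(w^2 - 8*w + 16) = w*(w - 4)*(w - 1)*(w + 2)*(w - 4)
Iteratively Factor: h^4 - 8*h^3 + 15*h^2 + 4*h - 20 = (h - 5)*(h^3 - 3*h^2 + 4) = (h - 5)*(h - 2)*(h^2 - h - 2) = (h - 5)*(h - 2)*(h + 1)*(h - 2)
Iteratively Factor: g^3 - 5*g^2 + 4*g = (g - 4)*(g^2 - g) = g*(g - 4)*(g - 1)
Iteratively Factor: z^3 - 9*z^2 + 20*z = (z - 4)*(z^2 - 5*z) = (z - 5)*(z - 4)*(z)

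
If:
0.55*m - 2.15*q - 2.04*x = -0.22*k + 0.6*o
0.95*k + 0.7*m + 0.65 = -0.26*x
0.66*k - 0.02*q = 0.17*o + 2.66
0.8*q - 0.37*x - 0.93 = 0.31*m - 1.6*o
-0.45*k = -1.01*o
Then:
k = 4.40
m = -7.87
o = 1.96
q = -4.59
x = 2.62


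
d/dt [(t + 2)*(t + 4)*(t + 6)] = 3*t^2 + 24*t + 44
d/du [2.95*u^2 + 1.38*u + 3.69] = 5.9*u + 1.38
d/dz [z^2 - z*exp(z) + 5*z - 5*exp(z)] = -z*exp(z) + 2*z - 6*exp(z) + 5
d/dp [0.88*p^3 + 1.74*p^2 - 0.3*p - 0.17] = 2.64*p^2 + 3.48*p - 0.3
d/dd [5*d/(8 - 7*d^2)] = 5*(7*d^2 + 8)/(7*d^2 - 8)^2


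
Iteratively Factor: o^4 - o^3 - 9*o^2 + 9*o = (o)*(o^3 - o^2 - 9*o + 9) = o*(o + 3)*(o^2 - 4*o + 3) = o*(o - 1)*(o + 3)*(o - 3)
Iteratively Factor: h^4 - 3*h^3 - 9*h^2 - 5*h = (h - 5)*(h^3 + 2*h^2 + h) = (h - 5)*(h + 1)*(h^2 + h) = h*(h - 5)*(h + 1)*(h + 1)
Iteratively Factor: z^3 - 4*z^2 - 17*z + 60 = (z - 5)*(z^2 + z - 12) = (z - 5)*(z + 4)*(z - 3)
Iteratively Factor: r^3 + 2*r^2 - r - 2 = (r - 1)*(r^2 + 3*r + 2) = (r - 1)*(r + 1)*(r + 2)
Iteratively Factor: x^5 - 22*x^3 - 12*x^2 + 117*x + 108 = (x + 3)*(x^4 - 3*x^3 - 13*x^2 + 27*x + 36) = (x + 1)*(x + 3)*(x^3 - 4*x^2 - 9*x + 36) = (x - 4)*(x + 1)*(x + 3)*(x^2 - 9) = (x - 4)*(x - 3)*(x + 1)*(x + 3)*(x + 3)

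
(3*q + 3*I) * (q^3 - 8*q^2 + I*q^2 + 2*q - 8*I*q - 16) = 3*q^4 - 24*q^3 + 6*I*q^3 + 3*q^2 - 48*I*q^2 - 24*q + 6*I*q - 48*I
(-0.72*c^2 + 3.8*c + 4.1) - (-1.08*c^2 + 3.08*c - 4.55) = 0.36*c^2 + 0.72*c + 8.65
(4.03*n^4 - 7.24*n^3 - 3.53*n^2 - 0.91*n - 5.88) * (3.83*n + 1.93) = 15.4349*n^5 - 19.9513*n^4 - 27.4931*n^3 - 10.2982*n^2 - 24.2767*n - 11.3484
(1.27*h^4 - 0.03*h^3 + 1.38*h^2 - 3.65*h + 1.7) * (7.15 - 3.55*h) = -4.5085*h^5 + 9.187*h^4 - 5.1135*h^3 + 22.8245*h^2 - 32.1325*h + 12.155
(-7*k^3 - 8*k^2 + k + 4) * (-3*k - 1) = 21*k^4 + 31*k^3 + 5*k^2 - 13*k - 4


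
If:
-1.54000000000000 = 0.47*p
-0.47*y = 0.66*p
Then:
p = -3.28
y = 4.60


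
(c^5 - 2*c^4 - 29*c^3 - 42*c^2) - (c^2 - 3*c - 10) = c^5 - 2*c^4 - 29*c^3 - 43*c^2 + 3*c + 10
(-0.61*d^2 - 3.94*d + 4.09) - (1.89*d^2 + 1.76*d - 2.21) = -2.5*d^2 - 5.7*d + 6.3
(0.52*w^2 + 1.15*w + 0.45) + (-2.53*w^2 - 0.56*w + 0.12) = -2.01*w^2 + 0.59*w + 0.57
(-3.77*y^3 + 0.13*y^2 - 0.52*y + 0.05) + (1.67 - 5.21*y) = -3.77*y^3 + 0.13*y^2 - 5.73*y + 1.72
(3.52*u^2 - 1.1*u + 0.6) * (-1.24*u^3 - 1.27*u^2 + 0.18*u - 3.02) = -4.3648*u^5 - 3.1064*u^4 + 1.2866*u^3 - 11.5904*u^2 + 3.43*u - 1.812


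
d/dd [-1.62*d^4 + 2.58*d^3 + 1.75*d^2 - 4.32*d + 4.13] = -6.48*d^3 + 7.74*d^2 + 3.5*d - 4.32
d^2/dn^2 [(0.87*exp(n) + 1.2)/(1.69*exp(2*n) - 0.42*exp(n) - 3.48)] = (2.484807*exp(4*n) + 14.326806*exp(3*n) + 28.144584*exp(2*n) + 27.169848*exp(n) + 8.782128)*exp(n)/(4.826809*exp(6*n) - 3.598686*exp(5*n) - 28.923336*exp(4*n) + 14.746536*exp(3*n) + 59.558112*exp(2*n) - 15.259104*exp(n) - 42.144192)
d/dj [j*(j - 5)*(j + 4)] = 3*j^2 - 2*j - 20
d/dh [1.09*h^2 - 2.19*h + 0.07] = 2.18*h - 2.19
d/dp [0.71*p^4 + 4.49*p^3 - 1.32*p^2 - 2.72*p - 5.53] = 2.84*p^3 + 13.47*p^2 - 2.64*p - 2.72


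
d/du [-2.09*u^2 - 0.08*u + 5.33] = -4.18*u - 0.08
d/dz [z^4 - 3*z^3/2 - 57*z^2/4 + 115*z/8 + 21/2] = 4*z^3 - 9*z^2/2 - 57*z/2 + 115/8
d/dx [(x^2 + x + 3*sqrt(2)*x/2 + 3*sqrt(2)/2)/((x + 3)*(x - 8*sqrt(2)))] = (-19*sqrt(2)*x^2 + 4*x^2 - 102*sqrt(2)*x - 96 - 57*sqrt(2))/(2*(x^4 - 16*sqrt(2)*x^3 + 6*x^3 - 96*sqrt(2)*x^2 + 137*x^2 - 144*sqrt(2)*x + 768*x + 1152))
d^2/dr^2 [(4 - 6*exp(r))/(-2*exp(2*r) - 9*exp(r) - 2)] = (24*exp(4*r) - 172*exp(3*r) - 360*exp(2*r) - 368*exp(r) + 96)*exp(r)/(8*exp(6*r) + 108*exp(5*r) + 510*exp(4*r) + 945*exp(3*r) + 510*exp(2*r) + 108*exp(r) + 8)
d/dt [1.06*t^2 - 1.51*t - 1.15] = 2.12*t - 1.51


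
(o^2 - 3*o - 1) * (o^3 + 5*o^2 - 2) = o^5 + 2*o^4 - 16*o^3 - 7*o^2 + 6*o + 2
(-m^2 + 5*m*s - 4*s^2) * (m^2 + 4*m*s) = -m^4 + m^3*s + 16*m^2*s^2 - 16*m*s^3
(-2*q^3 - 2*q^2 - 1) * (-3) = 6*q^3 + 6*q^2 + 3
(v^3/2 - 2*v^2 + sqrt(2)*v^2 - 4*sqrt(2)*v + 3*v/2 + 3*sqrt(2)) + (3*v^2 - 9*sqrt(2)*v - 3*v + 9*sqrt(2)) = v^3/2 + v^2 + sqrt(2)*v^2 - 13*sqrt(2)*v - 3*v/2 + 12*sqrt(2)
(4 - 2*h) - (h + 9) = -3*h - 5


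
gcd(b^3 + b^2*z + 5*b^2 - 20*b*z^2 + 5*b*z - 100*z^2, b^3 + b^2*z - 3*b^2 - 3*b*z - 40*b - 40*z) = b + 5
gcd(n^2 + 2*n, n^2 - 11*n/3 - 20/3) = 1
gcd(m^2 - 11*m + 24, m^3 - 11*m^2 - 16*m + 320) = m - 8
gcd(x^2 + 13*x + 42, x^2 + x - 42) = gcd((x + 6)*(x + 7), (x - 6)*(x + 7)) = x + 7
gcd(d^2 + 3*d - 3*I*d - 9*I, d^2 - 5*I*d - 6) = d - 3*I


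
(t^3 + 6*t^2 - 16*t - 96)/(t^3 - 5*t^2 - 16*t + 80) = (t + 6)/(t - 5)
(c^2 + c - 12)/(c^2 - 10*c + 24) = (c^2 + c - 12)/(c^2 - 10*c + 24)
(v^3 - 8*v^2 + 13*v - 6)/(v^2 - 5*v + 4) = (v^2 - 7*v + 6)/(v - 4)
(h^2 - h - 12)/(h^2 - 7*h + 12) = (h + 3)/(h - 3)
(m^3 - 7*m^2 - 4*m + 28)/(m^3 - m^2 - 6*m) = (m^2 - 9*m + 14)/(m*(m - 3))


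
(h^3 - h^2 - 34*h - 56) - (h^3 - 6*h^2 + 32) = 5*h^2 - 34*h - 88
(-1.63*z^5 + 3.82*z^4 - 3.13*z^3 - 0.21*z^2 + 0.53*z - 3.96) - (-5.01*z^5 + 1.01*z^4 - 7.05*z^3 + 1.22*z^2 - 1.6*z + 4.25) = 3.38*z^5 + 2.81*z^4 + 3.92*z^3 - 1.43*z^2 + 2.13*z - 8.21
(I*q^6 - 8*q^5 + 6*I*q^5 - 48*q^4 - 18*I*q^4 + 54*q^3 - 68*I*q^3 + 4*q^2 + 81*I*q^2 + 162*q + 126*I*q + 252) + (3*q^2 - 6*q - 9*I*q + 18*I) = I*q^6 - 8*q^5 + 6*I*q^5 - 48*q^4 - 18*I*q^4 + 54*q^3 - 68*I*q^3 + 7*q^2 + 81*I*q^2 + 156*q + 117*I*q + 252 + 18*I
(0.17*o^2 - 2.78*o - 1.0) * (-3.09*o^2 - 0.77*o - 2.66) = -0.5253*o^4 + 8.4593*o^3 + 4.7784*o^2 + 8.1648*o + 2.66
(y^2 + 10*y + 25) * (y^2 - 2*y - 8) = y^4 + 8*y^3 - 3*y^2 - 130*y - 200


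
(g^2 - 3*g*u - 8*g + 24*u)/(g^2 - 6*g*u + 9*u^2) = (8 - g)/(-g + 3*u)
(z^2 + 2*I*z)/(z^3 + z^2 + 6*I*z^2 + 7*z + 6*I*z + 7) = z*(z + 2*I)/(z^3 + z^2*(1 + 6*I) + z*(7 + 6*I) + 7)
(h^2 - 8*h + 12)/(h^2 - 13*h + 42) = (h - 2)/(h - 7)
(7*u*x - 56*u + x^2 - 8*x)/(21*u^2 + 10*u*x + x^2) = (x - 8)/(3*u + x)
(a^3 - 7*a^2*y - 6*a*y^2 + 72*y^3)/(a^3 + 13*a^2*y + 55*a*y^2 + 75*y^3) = (a^2 - 10*a*y + 24*y^2)/(a^2 + 10*a*y + 25*y^2)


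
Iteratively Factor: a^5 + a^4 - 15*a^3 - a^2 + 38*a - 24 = (a - 3)*(a^4 + 4*a^3 - 3*a^2 - 10*a + 8) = (a - 3)*(a - 1)*(a^3 + 5*a^2 + 2*a - 8) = (a - 3)*(a - 1)*(a + 2)*(a^2 + 3*a - 4) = (a - 3)*(a - 1)^2*(a + 2)*(a + 4)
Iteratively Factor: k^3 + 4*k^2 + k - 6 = (k - 1)*(k^2 + 5*k + 6) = (k - 1)*(k + 2)*(k + 3)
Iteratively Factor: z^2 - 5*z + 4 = (z - 1)*(z - 4)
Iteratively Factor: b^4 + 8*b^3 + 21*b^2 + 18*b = (b)*(b^3 + 8*b^2 + 21*b + 18) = b*(b + 3)*(b^2 + 5*b + 6) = b*(b + 3)^2*(b + 2)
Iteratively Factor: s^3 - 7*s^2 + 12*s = (s - 4)*(s^2 - 3*s) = (s - 4)*(s - 3)*(s)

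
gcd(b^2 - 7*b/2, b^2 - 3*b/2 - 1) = 1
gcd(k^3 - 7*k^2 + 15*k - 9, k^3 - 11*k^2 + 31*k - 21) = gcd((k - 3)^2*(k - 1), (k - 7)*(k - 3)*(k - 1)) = k^2 - 4*k + 3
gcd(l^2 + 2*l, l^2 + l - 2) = l + 2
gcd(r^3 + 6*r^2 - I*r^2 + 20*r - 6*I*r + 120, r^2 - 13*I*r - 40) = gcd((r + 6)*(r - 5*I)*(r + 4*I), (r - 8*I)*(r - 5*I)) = r - 5*I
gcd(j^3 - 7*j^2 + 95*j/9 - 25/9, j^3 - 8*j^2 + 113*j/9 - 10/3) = j^2 - 2*j + 5/9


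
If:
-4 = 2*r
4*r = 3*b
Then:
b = -8/3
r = -2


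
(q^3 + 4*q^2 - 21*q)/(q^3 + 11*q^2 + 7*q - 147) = q/(q + 7)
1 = 1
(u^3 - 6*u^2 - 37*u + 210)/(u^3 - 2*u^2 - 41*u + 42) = (u - 5)/(u - 1)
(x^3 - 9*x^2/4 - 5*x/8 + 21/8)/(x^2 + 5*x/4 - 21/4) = (2*x^2 - x - 3)/(2*(x + 3))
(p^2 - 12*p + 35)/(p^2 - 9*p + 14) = (p - 5)/(p - 2)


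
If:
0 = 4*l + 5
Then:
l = -5/4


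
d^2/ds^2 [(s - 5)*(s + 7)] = 2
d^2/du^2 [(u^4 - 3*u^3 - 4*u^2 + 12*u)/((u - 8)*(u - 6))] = 2*(u^6 - 42*u^5 + 732*u^4 - 5864*u^3 + 20448*u^2 - 22464*u - 1152)/(u^6 - 42*u^5 + 732*u^4 - 6776*u^3 + 35136*u^2 - 96768*u + 110592)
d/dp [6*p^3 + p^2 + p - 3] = 18*p^2 + 2*p + 1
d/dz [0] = 0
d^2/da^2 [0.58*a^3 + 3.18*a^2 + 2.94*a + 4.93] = 3.48*a + 6.36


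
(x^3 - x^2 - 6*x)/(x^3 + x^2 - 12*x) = (x + 2)/(x + 4)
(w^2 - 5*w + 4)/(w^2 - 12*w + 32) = (w - 1)/(w - 8)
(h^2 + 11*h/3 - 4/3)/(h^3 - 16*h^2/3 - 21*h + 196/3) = (3*h - 1)/(3*h^2 - 28*h + 49)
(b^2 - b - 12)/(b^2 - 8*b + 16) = (b + 3)/(b - 4)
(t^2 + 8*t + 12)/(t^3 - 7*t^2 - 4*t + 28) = (t + 6)/(t^2 - 9*t + 14)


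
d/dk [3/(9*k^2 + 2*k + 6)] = 6*(-9*k - 1)/(9*k^2 + 2*k + 6)^2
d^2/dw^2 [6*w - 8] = 0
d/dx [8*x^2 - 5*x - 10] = 16*x - 5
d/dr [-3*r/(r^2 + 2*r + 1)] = 3*(r - 1)/(r^3 + 3*r^2 + 3*r + 1)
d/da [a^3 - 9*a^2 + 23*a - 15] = 3*a^2 - 18*a + 23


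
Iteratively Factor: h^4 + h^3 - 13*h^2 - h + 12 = (h + 1)*(h^3 - 13*h + 12) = (h - 1)*(h + 1)*(h^2 + h - 12) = (h - 1)*(h + 1)*(h + 4)*(h - 3)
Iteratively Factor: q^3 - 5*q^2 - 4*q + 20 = (q - 5)*(q^2 - 4) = (q - 5)*(q + 2)*(q - 2)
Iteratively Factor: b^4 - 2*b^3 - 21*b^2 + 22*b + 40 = (b + 4)*(b^3 - 6*b^2 + 3*b + 10) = (b - 2)*(b + 4)*(b^2 - 4*b - 5) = (b - 5)*(b - 2)*(b + 4)*(b + 1)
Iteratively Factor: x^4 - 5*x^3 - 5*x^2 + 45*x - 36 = (x + 3)*(x^3 - 8*x^2 + 19*x - 12) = (x - 4)*(x + 3)*(x^2 - 4*x + 3) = (x - 4)*(x - 3)*(x + 3)*(x - 1)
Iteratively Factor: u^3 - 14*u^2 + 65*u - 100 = (u - 5)*(u^2 - 9*u + 20) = (u - 5)*(u - 4)*(u - 5)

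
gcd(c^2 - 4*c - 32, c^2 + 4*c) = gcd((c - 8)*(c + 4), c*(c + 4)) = c + 4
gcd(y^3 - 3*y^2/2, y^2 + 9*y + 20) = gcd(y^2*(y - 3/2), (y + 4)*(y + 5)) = 1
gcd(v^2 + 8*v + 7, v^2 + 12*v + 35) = v + 7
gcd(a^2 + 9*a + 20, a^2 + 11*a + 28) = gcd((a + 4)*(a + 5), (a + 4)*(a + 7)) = a + 4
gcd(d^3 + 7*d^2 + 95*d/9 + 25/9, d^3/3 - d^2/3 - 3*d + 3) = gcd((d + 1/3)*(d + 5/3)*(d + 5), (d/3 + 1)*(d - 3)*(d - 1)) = 1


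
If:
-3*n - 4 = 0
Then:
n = -4/3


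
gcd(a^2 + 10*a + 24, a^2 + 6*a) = a + 6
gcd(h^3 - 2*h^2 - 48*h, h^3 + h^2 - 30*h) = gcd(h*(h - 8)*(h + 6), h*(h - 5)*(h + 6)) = h^2 + 6*h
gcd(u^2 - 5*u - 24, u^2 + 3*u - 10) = 1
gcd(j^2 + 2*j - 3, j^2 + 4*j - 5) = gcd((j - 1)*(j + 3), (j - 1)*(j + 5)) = j - 1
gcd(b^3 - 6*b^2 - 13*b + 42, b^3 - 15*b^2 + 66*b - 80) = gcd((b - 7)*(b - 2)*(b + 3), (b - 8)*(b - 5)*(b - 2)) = b - 2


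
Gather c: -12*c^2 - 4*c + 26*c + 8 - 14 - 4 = -12*c^2 + 22*c - 10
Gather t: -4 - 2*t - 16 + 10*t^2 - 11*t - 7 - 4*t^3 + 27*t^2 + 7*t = -4*t^3 + 37*t^2 - 6*t - 27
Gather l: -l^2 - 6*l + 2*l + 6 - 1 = -l^2 - 4*l + 5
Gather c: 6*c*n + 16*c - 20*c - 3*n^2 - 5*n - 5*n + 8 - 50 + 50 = c*(6*n - 4) - 3*n^2 - 10*n + 8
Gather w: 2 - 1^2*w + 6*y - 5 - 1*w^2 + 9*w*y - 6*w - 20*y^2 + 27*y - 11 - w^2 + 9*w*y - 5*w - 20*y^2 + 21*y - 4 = -2*w^2 + w*(18*y - 12) - 40*y^2 + 54*y - 18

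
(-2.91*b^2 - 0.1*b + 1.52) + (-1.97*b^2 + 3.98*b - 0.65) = -4.88*b^2 + 3.88*b + 0.87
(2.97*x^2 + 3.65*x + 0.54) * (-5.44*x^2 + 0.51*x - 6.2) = -16.1568*x^4 - 18.3413*x^3 - 19.4901*x^2 - 22.3546*x - 3.348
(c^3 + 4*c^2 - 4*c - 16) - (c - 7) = c^3 + 4*c^2 - 5*c - 9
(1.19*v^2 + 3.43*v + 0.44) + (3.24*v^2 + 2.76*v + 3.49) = 4.43*v^2 + 6.19*v + 3.93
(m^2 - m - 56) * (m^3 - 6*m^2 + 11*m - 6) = m^5 - 7*m^4 - 39*m^3 + 319*m^2 - 610*m + 336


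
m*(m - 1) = m^2 - m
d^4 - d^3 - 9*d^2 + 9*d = d*(d - 3)*(d - 1)*(d + 3)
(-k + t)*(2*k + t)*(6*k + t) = -12*k^3 + 4*k^2*t + 7*k*t^2 + t^3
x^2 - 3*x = x*(x - 3)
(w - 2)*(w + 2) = w^2 - 4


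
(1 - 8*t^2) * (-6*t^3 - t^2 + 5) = 48*t^5 + 8*t^4 - 6*t^3 - 41*t^2 + 5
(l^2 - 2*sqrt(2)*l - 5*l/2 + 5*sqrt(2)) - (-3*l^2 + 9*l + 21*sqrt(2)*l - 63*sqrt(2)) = 4*l^2 - 23*sqrt(2)*l - 23*l/2 + 68*sqrt(2)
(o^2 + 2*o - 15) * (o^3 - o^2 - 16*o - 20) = o^5 + o^4 - 33*o^3 - 37*o^2 + 200*o + 300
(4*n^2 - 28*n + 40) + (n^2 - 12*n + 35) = 5*n^2 - 40*n + 75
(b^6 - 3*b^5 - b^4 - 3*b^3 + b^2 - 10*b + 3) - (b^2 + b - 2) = b^6 - 3*b^5 - b^4 - 3*b^3 - 11*b + 5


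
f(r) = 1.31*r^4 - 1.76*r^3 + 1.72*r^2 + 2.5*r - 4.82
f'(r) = 5.24*r^3 - 5.28*r^2 + 3.44*r + 2.5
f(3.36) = 123.20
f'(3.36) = 153.22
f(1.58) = 4.65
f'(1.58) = 15.42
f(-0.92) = -3.36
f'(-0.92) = -9.21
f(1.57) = 4.49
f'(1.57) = 15.16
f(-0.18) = -5.20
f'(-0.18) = 1.68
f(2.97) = 73.60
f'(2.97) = 103.42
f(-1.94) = 28.21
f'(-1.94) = -62.30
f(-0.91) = -3.45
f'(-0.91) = -8.95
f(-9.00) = 9989.95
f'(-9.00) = -4276.10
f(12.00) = 24395.74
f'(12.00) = 8338.18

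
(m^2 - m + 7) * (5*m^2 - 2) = 5*m^4 - 5*m^3 + 33*m^2 + 2*m - 14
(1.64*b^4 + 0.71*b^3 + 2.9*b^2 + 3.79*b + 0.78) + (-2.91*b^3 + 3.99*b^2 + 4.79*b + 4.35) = 1.64*b^4 - 2.2*b^3 + 6.89*b^2 + 8.58*b + 5.13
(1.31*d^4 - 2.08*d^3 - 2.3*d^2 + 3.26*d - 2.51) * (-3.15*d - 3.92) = -4.1265*d^5 + 1.4168*d^4 + 15.3986*d^3 - 1.253*d^2 - 4.8727*d + 9.8392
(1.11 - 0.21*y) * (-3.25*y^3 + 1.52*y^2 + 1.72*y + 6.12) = 0.6825*y^4 - 3.9267*y^3 + 1.326*y^2 + 0.624*y + 6.7932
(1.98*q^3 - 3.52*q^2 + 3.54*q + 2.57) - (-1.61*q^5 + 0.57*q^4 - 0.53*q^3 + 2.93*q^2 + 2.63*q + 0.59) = 1.61*q^5 - 0.57*q^4 + 2.51*q^3 - 6.45*q^2 + 0.91*q + 1.98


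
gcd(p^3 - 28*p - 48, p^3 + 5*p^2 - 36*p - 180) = p - 6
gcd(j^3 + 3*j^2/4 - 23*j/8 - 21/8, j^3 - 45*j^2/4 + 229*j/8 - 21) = j - 7/4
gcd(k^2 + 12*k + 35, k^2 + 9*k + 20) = k + 5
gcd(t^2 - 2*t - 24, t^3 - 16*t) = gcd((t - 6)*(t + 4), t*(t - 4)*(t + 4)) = t + 4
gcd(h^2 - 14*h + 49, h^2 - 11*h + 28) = h - 7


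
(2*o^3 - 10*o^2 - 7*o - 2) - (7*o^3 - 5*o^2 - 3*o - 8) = -5*o^3 - 5*o^2 - 4*o + 6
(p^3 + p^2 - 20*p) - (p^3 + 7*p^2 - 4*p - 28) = -6*p^2 - 16*p + 28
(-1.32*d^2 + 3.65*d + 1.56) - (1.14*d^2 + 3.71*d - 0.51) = -2.46*d^2 - 0.0600000000000001*d + 2.07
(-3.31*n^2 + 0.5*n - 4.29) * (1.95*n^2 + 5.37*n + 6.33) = -6.4545*n^4 - 16.7997*n^3 - 26.6328*n^2 - 19.8723*n - 27.1557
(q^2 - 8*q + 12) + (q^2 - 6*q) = 2*q^2 - 14*q + 12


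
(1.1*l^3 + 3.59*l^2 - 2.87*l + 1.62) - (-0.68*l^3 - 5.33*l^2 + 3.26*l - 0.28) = 1.78*l^3 + 8.92*l^2 - 6.13*l + 1.9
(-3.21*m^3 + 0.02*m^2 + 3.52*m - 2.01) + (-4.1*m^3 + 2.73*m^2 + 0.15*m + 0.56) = -7.31*m^3 + 2.75*m^2 + 3.67*m - 1.45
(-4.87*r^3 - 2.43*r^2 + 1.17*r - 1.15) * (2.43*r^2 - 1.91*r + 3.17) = -11.8341*r^5 + 3.3968*r^4 - 7.9535*r^3 - 12.7323*r^2 + 5.9054*r - 3.6455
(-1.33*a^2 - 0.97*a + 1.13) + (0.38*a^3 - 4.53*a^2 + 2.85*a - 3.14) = 0.38*a^3 - 5.86*a^2 + 1.88*a - 2.01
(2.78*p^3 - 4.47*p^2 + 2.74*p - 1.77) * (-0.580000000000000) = -1.6124*p^3 + 2.5926*p^2 - 1.5892*p + 1.0266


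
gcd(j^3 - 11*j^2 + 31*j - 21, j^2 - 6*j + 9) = j - 3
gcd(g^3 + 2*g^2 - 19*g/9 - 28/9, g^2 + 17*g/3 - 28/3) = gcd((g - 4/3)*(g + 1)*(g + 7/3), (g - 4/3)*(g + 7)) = g - 4/3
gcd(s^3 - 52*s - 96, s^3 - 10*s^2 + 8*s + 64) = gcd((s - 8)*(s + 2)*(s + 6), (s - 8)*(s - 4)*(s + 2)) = s^2 - 6*s - 16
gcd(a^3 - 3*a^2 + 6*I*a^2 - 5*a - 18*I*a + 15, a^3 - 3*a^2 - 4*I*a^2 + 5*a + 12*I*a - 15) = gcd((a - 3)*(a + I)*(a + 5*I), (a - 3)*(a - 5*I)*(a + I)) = a^2 + a*(-3 + I) - 3*I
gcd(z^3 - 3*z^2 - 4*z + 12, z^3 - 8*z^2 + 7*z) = 1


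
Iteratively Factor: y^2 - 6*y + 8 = (y - 4)*(y - 2)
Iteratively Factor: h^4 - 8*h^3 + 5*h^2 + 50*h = (h - 5)*(h^3 - 3*h^2 - 10*h) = (h - 5)^2*(h^2 + 2*h) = h*(h - 5)^2*(h + 2)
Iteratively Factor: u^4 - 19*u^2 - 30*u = (u + 3)*(u^3 - 3*u^2 - 10*u) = (u + 2)*(u + 3)*(u^2 - 5*u) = (u - 5)*(u + 2)*(u + 3)*(u)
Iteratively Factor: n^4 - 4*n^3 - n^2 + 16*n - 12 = (n - 1)*(n^3 - 3*n^2 - 4*n + 12) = (n - 2)*(n - 1)*(n^2 - n - 6) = (n - 3)*(n - 2)*(n - 1)*(n + 2)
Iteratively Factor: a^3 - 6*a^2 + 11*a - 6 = (a - 3)*(a^2 - 3*a + 2) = (a - 3)*(a - 2)*(a - 1)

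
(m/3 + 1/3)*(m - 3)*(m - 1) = m^3/3 - m^2 - m/3 + 1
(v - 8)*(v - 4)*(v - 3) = v^3 - 15*v^2 + 68*v - 96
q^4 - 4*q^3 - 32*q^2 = q^2*(q - 8)*(q + 4)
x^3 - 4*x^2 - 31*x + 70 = (x - 7)*(x - 2)*(x + 5)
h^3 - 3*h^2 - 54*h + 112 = (h - 8)*(h - 2)*(h + 7)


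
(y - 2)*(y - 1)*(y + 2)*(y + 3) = y^4 + 2*y^3 - 7*y^2 - 8*y + 12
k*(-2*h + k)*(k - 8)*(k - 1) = -2*h*k^3 + 18*h*k^2 - 16*h*k + k^4 - 9*k^3 + 8*k^2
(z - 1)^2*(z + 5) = z^3 + 3*z^2 - 9*z + 5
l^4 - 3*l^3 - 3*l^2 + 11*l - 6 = (l - 3)*(l - 1)^2*(l + 2)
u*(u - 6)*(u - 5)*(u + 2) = u^4 - 9*u^3 + 8*u^2 + 60*u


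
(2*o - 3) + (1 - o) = o - 2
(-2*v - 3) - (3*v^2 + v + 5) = -3*v^2 - 3*v - 8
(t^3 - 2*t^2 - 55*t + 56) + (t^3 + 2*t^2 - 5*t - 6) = 2*t^3 - 60*t + 50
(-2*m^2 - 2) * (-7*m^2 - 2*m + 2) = 14*m^4 + 4*m^3 + 10*m^2 + 4*m - 4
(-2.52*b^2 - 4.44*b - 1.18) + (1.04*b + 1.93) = -2.52*b^2 - 3.4*b + 0.75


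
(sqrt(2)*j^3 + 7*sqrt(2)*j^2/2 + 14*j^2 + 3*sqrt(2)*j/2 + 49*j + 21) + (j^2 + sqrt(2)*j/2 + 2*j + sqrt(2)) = sqrt(2)*j^3 + 7*sqrt(2)*j^2/2 + 15*j^2 + 2*sqrt(2)*j + 51*j + sqrt(2) + 21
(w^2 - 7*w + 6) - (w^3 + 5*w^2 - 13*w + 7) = -w^3 - 4*w^2 + 6*w - 1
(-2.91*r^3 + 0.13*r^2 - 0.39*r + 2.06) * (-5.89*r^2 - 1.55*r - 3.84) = 17.1399*r^5 + 3.7448*r^4 + 13.27*r^3 - 12.0281*r^2 - 1.6954*r - 7.9104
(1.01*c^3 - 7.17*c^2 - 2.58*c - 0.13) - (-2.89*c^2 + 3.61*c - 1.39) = 1.01*c^3 - 4.28*c^2 - 6.19*c + 1.26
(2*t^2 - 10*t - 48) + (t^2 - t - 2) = 3*t^2 - 11*t - 50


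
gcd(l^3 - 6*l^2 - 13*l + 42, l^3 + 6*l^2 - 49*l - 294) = l - 7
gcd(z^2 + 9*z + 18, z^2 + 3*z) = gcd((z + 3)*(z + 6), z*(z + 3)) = z + 3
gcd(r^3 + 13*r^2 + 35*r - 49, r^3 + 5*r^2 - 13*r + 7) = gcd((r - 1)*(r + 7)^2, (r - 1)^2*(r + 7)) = r^2 + 6*r - 7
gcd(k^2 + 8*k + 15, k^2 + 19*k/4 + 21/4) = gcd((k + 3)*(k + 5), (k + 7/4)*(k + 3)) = k + 3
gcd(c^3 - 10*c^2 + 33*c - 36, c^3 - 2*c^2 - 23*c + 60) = c^2 - 7*c + 12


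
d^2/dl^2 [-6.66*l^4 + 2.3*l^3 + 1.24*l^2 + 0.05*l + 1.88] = -79.92*l^2 + 13.8*l + 2.48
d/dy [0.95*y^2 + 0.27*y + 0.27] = 1.9*y + 0.27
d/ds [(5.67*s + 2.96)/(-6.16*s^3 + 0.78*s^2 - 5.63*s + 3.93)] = (69.8544*s^3 + 50.2782*s^2 - 4.6176*s + 38.9479)/(37.9456*s^6 - 9.6096*s^5 + 69.97*s^4 - 57.2004*s^3 + 37.8277*s^2 - 44.2518*s + 15.4449)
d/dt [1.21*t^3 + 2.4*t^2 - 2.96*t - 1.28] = 3.63*t^2 + 4.8*t - 2.96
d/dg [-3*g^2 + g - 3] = 1 - 6*g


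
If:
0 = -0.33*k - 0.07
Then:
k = -0.21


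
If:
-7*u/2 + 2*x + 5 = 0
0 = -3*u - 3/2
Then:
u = -1/2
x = -27/8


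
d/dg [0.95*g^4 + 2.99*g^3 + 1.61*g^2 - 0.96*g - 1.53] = 3.8*g^3 + 8.97*g^2 + 3.22*g - 0.96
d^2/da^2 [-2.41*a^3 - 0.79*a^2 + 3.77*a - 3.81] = -14.46*a - 1.58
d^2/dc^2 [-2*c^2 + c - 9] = -4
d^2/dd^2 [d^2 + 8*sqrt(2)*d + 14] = 2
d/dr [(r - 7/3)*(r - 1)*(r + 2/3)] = 3*r^2 - 16*r/3 + 1/9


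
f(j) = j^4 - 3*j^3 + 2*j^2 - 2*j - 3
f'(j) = 4*j^3 - 9*j^2 + 4*j - 2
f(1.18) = -5.57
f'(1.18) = -3.24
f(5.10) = 317.39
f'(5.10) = 314.91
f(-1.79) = 34.46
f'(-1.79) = -60.94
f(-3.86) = 429.05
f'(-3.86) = -381.59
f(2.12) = -6.64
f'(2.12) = 4.14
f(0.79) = -4.42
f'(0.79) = -2.48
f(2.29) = -5.62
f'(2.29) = 8.00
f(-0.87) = 2.80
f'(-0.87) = -14.93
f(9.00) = 4515.00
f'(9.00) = 2221.00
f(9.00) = 4515.00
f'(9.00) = 2221.00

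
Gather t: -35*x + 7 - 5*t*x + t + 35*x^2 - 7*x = t*(1 - 5*x) + 35*x^2 - 42*x + 7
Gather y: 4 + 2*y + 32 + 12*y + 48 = 14*y + 84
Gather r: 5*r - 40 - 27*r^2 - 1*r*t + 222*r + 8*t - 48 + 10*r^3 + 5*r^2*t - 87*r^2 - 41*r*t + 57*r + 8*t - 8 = 10*r^3 + r^2*(5*t - 114) + r*(284 - 42*t) + 16*t - 96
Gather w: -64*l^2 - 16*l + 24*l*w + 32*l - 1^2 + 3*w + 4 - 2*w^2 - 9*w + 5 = -64*l^2 + 16*l - 2*w^2 + w*(24*l - 6) + 8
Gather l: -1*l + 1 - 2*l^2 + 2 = -2*l^2 - l + 3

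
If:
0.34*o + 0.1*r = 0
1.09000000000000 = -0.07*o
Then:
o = -15.57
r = 52.94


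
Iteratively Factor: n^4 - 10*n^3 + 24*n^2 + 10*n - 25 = (n - 5)*(n^3 - 5*n^2 - n + 5) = (n - 5)*(n + 1)*(n^2 - 6*n + 5) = (n - 5)^2*(n + 1)*(n - 1)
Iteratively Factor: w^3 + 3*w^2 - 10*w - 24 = (w - 3)*(w^2 + 6*w + 8) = (w - 3)*(w + 4)*(w + 2)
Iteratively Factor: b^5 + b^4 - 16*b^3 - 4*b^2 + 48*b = (b)*(b^4 + b^3 - 16*b^2 - 4*b + 48) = b*(b - 2)*(b^3 + 3*b^2 - 10*b - 24) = b*(b - 3)*(b - 2)*(b^2 + 6*b + 8) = b*(b - 3)*(b - 2)*(b + 4)*(b + 2)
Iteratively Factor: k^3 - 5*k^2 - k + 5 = (k - 1)*(k^2 - 4*k - 5) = (k - 1)*(k + 1)*(k - 5)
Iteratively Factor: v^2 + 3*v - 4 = (v - 1)*(v + 4)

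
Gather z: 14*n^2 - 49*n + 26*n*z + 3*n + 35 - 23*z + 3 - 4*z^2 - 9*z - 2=14*n^2 - 46*n - 4*z^2 + z*(26*n - 32) + 36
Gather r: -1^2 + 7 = 6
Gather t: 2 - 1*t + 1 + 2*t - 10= t - 7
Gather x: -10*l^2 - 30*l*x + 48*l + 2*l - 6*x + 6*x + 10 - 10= -10*l^2 - 30*l*x + 50*l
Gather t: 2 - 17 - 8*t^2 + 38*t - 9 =-8*t^2 + 38*t - 24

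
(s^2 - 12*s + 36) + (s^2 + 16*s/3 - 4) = 2*s^2 - 20*s/3 + 32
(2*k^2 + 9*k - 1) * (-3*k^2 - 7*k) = -6*k^4 - 41*k^3 - 60*k^2 + 7*k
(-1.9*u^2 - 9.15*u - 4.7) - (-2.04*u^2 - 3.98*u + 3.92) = 0.14*u^2 - 5.17*u - 8.62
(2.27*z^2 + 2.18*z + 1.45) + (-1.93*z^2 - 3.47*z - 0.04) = 0.34*z^2 - 1.29*z + 1.41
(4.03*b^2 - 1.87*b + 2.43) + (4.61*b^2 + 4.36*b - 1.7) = 8.64*b^2 + 2.49*b + 0.73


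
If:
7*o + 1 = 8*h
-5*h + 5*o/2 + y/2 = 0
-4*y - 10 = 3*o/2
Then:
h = -59/88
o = -10/11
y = -95/44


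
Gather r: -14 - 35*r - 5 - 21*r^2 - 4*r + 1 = -21*r^2 - 39*r - 18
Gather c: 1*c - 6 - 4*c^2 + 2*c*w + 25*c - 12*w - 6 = -4*c^2 + c*(2*w + 26) - 12*w - 12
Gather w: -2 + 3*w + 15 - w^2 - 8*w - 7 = -w^2 - 5*w + 6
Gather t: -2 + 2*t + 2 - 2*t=0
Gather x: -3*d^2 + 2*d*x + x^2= -3*d^2 + 2*d*x + x^2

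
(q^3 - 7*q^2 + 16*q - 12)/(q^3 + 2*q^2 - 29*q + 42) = (q - 2)/(q + 7)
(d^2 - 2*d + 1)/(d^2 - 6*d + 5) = (d - 1)/(d - 5)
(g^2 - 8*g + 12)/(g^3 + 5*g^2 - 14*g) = (g - 6)/(g*(g + 7))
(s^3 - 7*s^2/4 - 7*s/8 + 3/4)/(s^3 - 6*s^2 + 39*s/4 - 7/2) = (4*s + 3)/(2*(2*s - 7))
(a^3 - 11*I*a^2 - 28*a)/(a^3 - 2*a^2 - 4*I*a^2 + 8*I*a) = (a - 7*I)/(a - 2)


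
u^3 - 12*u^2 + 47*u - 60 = (u - 5)*(u - 4)*(u - 3)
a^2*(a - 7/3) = a^3 - 7*a^2/3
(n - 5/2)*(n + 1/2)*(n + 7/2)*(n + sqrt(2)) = n^4 + sqrt(2)*n^3 + 3*n^3/2 - 33*n^2/4 + 3*sqrt(2)*n^2/2 - 33*sqrt(2)*n/4 - 35*n/8 - 35*sqrt(2)/8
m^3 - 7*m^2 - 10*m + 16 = (m - 8)*(m - 1)*(m + 2)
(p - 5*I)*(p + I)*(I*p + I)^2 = -p^4 - 2*p^3 + 4*I*p^3 - 6*p^2 + 8*I*p^2 - 10*p + 4*I*p - 5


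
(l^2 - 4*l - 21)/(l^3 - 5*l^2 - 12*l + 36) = (l - 7)/(l^2 - 8*l + 12)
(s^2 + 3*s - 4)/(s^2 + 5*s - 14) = (s^2 + 3*s - 4)/(s^2 + 5*s - 14)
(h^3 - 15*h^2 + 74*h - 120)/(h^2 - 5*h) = h - 10 + 24/h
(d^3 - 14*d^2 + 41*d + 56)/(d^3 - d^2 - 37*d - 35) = (d - 8)/(d + 5)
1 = 1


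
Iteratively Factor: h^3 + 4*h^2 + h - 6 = (h + 3)*(h^2 + h - 2) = (h + 2)*(h + 3)*(h - 1)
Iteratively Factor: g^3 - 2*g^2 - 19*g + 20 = (g - 1)*(g^2 - g - 20) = (g - 5)*(g - 1)*(g + 4)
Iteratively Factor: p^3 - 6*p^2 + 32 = (p - 4)*(p^2 - 2*p - 8) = (p - 4)^2*(p + 2)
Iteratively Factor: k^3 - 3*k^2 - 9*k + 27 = (k - 3)*(k^2 - 9) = (k - 3)*(k + 3)*(k - 3)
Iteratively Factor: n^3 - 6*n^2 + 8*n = (n)*(n^2 - 6*n + 8) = n*(n - 4)*(n - 2)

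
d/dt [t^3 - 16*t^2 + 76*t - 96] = 3*t^2 - 32*t + 76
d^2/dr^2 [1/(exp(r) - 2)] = (exp(r) + 2)*exp(r)/(exp(r) - 2)^3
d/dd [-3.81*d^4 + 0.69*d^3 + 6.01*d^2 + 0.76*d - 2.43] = -15.24*d^3 + 2.07*d^2 + 12.02*d + 0.76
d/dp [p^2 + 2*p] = 2*p + 2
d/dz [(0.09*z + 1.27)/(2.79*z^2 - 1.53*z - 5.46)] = (-0.2511*z^2 - 7.0866*z + 1.4517)/(7.7841*z^4 - 8.5374*z^3 - 28.1259*z^2 + 16.7076*z + 29.8116)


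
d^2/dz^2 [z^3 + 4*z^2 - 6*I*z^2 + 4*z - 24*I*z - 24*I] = 6*z + 8 - 12*I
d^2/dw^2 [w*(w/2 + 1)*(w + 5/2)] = 3*w + 9/2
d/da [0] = 0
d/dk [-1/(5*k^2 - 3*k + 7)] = (10*k - 3)/(5*k^2 - 3*k + 7)^2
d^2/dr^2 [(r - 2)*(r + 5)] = 2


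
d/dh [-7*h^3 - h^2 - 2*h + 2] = -21*h^2 - 2*h - 2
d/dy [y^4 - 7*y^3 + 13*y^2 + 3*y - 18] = 4*y^3 - 21*y^2 + 26*y + 3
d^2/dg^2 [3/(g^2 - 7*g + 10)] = 6*(-g^2 + 7*g + (2*g - 7)^2 - 10)/(g^2 - 7*g + 10)^3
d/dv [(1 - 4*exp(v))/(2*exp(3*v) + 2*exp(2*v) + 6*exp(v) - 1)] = 2*(8*exp(3*v) + exp(2*v) - 2*exp(v) - 1)*exp(v)/(4*exp(6*v) + 8*exp(5*v) + 28*exp(4*v) + 20*exp(3*v) + 32*exp(2*v) - 12*exp(v) + 1)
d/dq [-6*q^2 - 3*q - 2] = -12*q - 3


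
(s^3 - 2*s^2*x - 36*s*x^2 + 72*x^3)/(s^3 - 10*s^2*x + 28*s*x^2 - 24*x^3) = (-s - 6*x)/(-s + 2*x)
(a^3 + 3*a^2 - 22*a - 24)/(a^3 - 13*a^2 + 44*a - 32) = (a^2 + 7*a + 6)/(a^2 - 9*a + 8)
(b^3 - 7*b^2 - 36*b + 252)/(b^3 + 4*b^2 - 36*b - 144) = (b - 7)/(b + 4)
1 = 1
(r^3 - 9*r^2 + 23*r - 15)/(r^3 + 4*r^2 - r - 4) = (r^2 - 8*r + 15)/(r^2 + 5*r + 4)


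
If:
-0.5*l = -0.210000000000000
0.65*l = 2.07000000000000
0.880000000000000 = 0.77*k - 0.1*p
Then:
No Solution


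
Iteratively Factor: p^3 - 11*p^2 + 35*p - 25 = (p - 5)*(p^2 - 6*p + 5) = (p - 5)*(p - 1)*(p - 5)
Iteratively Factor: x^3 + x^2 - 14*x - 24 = (x + 2)*(x^2 - x - 12) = (x - 4)*(x + 2)*(x + 3)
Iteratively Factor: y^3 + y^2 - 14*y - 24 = (y - 4)*(y^2 + 5*y + 6) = (y - 4)*(y + 2)*(y + 3)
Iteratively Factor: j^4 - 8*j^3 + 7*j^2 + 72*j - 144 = (j - 3)*(j^3 - 5*j^2 - 8*j + 48) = (j - 3)*(j + 3)*(j^2 - 8*j + 16) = (j - 4)*(j - 3)*(j + 3)*(j - 4)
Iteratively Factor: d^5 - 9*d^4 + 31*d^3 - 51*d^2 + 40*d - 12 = (d - 3)*(d^4 - 6*d^3 + 13*d^2 - 12*d + 4) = (d - 3)*(d - 2)*(d^3 - 4*d^2 + 5*d - 2) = (d - 3)*(d - 2)*(d - 1)*(d^2 - 3*d + 2) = (d - 3)*(d - 2)^2*(d - 1)*(d - 1)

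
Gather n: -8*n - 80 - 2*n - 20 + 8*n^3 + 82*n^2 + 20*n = 8*n^3 + 82*n^2 + 10*n - 100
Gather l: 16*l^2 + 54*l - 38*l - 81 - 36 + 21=16*l^2 + 16*l - 96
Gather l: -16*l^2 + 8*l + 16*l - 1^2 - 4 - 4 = -16*l^2 + 24*l - 9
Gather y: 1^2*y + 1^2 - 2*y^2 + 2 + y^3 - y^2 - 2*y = y^3 - 3*y^2 - y + 3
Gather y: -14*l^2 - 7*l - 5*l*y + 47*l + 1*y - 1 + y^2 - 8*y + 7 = -14*l^2 + 40*l + y^2 + y*(-5*l - 7) + 6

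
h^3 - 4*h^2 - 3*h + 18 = (h - 3)^2*(h + 2)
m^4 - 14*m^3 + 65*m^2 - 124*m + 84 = (m - 7)*(m - 3)*(m - 2)^2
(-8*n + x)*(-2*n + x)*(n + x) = 16*n^3 + 6*n^2*x - 9*n*x^2 + x^3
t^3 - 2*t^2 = t^2*(t - 2)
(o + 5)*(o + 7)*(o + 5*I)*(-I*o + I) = -I*o^4 + 5*o^3 - 11*I*o^3 + 55*o^2 - 23*I*o^2 + 115*o + 35*I*o - 175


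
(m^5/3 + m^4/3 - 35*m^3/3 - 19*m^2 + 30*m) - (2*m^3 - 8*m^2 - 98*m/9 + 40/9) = m^5/3 + m^4/3 - 41*m^3/3 - 11*m^2 + 368*m/9 - 40/9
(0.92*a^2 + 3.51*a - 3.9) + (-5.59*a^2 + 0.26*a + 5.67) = -4.67*a^2 + 3.77*a + 1.77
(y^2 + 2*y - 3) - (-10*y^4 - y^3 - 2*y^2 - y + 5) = 10*y^4 + y^3 + 3*y^2 + 3*y - 8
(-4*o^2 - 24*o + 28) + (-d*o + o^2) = -d*o - 3*o^2 - 24*o + 28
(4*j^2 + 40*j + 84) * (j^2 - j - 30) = 4*j^4 + 36*j^3 - 76*j^2 - 1284*j - 2520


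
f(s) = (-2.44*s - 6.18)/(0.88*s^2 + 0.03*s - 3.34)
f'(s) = (-2.44*s - 6.18)*(-1.76*s - 0.03)/(0.88*s^2 + 0.03*s - 3.34)^2 - 2.44/(0.88*s^2 + 0.03*s - 3.34) = (2.1472*s^2 + 10.8768*s + 8.335)/(0.7744*s^4 + 0.0528*s^3 - 5.8775*s^2 - 0.2004*s + 11.1556)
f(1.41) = 6.21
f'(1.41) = 11.66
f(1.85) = 39.22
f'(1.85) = 481.49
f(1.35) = 5.59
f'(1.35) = 9.37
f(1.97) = -81.81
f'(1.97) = 2112.38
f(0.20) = 2.02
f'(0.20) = 0.97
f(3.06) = -2.73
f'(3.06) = 2.48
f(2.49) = -5.59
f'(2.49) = 10.15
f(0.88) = 3.16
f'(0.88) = 2.82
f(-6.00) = 0.30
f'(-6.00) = 0.03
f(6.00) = -0.73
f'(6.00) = 0.19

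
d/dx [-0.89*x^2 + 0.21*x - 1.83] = 0.21 - 1.78*x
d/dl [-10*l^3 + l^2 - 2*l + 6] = -30*l^2 + 2*l - 2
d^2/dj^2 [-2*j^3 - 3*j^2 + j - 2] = -12*j - 6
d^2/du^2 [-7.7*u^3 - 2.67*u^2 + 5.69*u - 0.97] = -46.2*u - 5.34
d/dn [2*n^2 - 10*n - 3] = 4*n - 10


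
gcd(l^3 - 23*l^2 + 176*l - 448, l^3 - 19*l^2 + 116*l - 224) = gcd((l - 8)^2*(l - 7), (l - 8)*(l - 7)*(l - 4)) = l^2 - 15*l + 56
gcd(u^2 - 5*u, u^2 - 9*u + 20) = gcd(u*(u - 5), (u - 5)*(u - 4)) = u - 5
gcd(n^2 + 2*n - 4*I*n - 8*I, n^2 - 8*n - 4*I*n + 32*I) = n - 4*I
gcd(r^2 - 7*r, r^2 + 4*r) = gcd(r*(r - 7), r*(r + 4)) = r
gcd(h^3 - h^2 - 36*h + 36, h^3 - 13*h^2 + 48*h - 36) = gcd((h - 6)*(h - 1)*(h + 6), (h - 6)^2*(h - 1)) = h^2 - 7*h + 6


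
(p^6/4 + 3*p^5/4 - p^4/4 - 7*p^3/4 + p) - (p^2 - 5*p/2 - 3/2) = p^6/4 + 3*p^5/4 - p^4/4 - 7*p^3/4 - p^2 + 7*p/2 + 3/2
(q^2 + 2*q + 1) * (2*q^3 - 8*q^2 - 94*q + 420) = 2*q^5 - 4*q^4 - 108*q^3 + 224*q^2 + 746*q + 420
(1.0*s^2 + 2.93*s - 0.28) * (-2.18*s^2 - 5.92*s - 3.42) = -2.18*s^4 - 12.3074*s^3 - 20.1552*s^2 - 8.363*s + 0.9576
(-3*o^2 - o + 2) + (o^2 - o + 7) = -2*o^2 - 2*o + 9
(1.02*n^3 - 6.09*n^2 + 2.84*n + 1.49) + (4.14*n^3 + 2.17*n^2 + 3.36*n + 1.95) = 5.16*n^3 - 3.92*n^2 + 6.2*n + 3.44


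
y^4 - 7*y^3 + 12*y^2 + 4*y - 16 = (y - 4)*(y - 2)^2*(y + 1)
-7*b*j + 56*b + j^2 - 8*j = (-7*b + j)*(j - 8)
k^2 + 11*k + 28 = (k + 4)*(k + 7)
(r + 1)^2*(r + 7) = r^3 + 9*r^2 + 15*r + 7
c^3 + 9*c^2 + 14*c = c*(c + 2)*(c + 7)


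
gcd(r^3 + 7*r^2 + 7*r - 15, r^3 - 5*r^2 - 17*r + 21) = r^2 + 2*r - 3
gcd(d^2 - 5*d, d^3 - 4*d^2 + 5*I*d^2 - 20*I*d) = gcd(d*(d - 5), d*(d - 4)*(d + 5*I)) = d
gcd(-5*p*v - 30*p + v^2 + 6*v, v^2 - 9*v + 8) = 1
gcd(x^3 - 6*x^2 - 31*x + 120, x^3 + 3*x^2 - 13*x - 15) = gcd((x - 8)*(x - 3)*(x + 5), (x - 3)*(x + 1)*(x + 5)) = x^2 + 2*x - 15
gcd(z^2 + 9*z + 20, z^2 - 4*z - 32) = z + 4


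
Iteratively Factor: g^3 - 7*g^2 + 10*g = (g)*(g^2 - 7*g + 10) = g*(g - 5)*(g - 2)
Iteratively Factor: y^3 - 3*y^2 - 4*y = (y + 1)*(y^2 - 4*y) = (y - 4)*(y + 1)*(y)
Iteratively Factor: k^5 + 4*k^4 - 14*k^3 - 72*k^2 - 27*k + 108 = (k + 3)*(k^4 + k^3 - 17*k^2 - 21*k + 36) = (k + 3)^2*(k^3 - 2*k^2 - 11*k + 12) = (k - 1)*(k + 3)^2*(k^2 - k - 12) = (k - 1)*(k + 3)^3*(k - 4)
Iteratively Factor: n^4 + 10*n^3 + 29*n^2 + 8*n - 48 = (n + 4)*(n^3 + 6*n^2 + 5*n - 12) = (n + 4)^2*(n^2 + 2*n - 3) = (n + 3)*(n + 4)^2*(n - 1)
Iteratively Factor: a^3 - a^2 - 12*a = (a - 4)*(a^2 + 3*a) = (a - 4)*(a + 3)*(a)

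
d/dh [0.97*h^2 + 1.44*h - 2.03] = 1.94*h + 1.44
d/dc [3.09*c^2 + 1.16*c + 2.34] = 6.18*c + 1.16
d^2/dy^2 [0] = 0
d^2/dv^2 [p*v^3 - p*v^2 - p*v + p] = 2*p*(3*v - 1)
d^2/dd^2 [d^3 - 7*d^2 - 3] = 6*d - 14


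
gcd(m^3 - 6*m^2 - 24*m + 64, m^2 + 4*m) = m + 4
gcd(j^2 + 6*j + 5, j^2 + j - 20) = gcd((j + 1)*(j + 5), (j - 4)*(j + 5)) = j + 5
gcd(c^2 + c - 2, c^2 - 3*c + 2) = c - 1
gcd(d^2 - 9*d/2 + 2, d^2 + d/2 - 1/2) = d - 1/2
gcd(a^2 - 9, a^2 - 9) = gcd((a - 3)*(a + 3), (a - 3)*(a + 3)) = a^2 - 9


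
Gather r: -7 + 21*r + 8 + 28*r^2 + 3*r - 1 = 28*r^2 + 24*r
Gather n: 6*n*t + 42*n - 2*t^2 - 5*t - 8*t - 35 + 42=n*(6*t + 42) - 2*t^2 - 13*t + 7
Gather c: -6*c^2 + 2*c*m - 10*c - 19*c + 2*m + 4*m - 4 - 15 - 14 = -6*c^2 + c*(2*m - 29) + 6*m - 33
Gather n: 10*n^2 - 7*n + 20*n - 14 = 10*n^2 + 13*n - 14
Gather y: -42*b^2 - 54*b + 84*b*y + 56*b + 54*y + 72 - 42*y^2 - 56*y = -42*b^2 + 2*b - 42*y^2 + y*(84*b - 2) + 72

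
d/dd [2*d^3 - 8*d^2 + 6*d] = 6*d^2 - 16*d + 6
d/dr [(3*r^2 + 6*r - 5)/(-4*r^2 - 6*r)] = (3*r^2 - 20*r - 15)/(2*r^2*(4*r^2 + 12*r + 9))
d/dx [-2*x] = -2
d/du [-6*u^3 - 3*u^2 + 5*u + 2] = -18*u^2 - 6*u + 5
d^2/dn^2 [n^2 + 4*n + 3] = 2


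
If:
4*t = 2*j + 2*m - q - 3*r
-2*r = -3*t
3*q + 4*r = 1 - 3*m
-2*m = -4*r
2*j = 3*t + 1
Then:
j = 7/22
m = -4/11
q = 31/33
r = -2/11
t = -4/33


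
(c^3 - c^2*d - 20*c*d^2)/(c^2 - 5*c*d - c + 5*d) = c*(c + 4*d)/(c - 1)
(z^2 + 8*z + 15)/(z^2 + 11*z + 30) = (z + 3)/(z + 6)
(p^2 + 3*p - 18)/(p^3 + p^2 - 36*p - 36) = (p - 3)/(p^2 - 5*p - 6)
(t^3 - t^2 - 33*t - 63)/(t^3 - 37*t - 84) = (t + 3)/(t + 4)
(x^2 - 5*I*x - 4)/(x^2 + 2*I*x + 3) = (x - 4*I)/(x + 3*I)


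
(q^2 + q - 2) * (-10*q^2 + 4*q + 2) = -10*q^4 - 6*q^3 + 26*q^2 - 6*q - 4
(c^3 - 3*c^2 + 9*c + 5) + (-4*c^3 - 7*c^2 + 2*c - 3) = -3*c^3 - 10*c^2 + 11*c + 2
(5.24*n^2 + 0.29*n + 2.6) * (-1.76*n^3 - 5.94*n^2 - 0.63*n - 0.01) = -9.2224*n^5 - 31.636*n^4 - 9.5998*n^3 - 15.6791*n^2 - 1.6409*n - 0.026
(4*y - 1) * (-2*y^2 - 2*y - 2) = -8*y^3 - 6*y^2 - 6*y + 2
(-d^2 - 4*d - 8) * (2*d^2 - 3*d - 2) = -2*d^4 - 5*d^3 - 2*d^2 + 32*d + 16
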